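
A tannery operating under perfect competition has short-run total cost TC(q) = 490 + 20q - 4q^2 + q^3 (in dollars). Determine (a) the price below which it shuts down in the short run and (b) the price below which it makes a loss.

AVC = 20 - 4q + q^2; minimized at q = 2, giving min AVC = $16. That is the shutdown price.
ATC = 490/q + 20 - 4q + q^2. Setting dATC/dq = −490/q^2 − 4 + 2q = 0 gives q = 7 (since 2·7^3 − 4·7^2 = 490).
min ATC = 490/7 + 20 − 4·7 + 7^2 = $111. That is the break-even price.
Between these two prices the firm operates at a loss; above $111 it earns a profit.

Shutdown price = $16; break-even price = $111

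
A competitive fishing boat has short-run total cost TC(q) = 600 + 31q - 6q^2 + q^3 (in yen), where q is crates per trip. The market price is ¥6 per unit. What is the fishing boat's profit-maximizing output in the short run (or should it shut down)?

Strip out fixed cost: VC = 31q - 6q^2 + q^3. Then AVC = 31 - 6q + q^2 and MC = 31 - 12q + 3q^2.
AVC hits its minimum where MC = AVC, at q = 3, giving min AVC = 31 - 6·3 + 3^2 = ¥22.
Since P = ¥6 < min AVC = ¥22, price fails to cover variable cost at any output.
The firm minimizes its loss by shutting down and losing only its fixed cost of ¥600.

Shut down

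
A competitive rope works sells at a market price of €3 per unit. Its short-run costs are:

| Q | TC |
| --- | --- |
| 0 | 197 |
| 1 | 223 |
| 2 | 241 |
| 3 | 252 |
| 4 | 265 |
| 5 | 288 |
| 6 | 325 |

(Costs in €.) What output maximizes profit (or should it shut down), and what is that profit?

Compute π = P·Q − TC at each output: Q=0: -197; Q=1: -220; Q=2: -235; Q=3: -243; Q=4: -253; Q=5: -273; Q=6: -307.
Profit is highest at Q = 0. Equivalently, the lowest AVC in the table is 68/4 ≈ €17 at Q = 4, and P = €3 falls below it — price never covers variable cost, so the firm shuts down and loses only its fixed cost.

Q = 0 (shut down); profit = -€197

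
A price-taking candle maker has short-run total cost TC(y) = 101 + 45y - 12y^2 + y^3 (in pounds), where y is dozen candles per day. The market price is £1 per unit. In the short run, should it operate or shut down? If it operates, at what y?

Variable cost is VC = 45y - 12y^2 + y^3, so AVC = VC/y = 45 - 12y + y^2 and MC = dTC/dy = 45 - 24y + 3y^2.
AVC hits its minimum where MC = AVC, at y = 6, giving min AVC = 45 - 12·6 + 6^2 = £9.
Since P = £1 < min AVC = £9, price fails to cover variable cost at any output.
Shutting down limits the loss to fixed cost, £101.

Shut down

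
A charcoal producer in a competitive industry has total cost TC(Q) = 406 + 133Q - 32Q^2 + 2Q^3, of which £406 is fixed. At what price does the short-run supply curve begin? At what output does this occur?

£5 per unit, at Q = 8

The shutdown price is the minimum of AVC. VC = 133Q - 32Q^2 + 2Q^3, so AVC = 133 - 32Q + 2Q^2.
At the minimum of AVC, MC = AVC. MC = 133 - 64Q + 6Q^2; setting MC = AVC gives 4Q^2 - 32Q = 0, so Q = 8. min AVC = 5.
For P < £5 the firm produces nothing.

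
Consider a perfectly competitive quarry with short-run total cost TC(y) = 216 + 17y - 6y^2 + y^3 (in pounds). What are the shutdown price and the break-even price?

Shutdown price = £8; break-even price = £53

AVC = 17 - 6y + y^2; minimized at y = 3, giving min AVC = £8. That is the shutdown price.
ATC = 216/y + 17 - 6y + y^2. Setting dATC/dy = −216/y^2 − 6 + 2y = 0 gives y = 6 (since 2·6^3 − 6·6^2 = 216).
min ATC = 216/6 + 17 − 6·6 + 6^2 = £53. That is the break-even price.
For £8 ≤ P < £53 the firm produces at a loss; below £8 it shuts down.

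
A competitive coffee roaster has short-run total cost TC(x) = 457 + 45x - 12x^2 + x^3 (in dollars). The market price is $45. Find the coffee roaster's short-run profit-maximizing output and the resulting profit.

Profit = -$201 at x = 8

AVC = 45 - 12x + x^2; min AVC = $9 at x = 6. Since P = $45 ≥ min AVC, the firm produces.
MC = 45 - 24x + 3x^2. Setting P = MC and taking the root on the rising branch gives x* = 8.
TR = 45·8 = 360. TC = 457 + 104 = 561. Profit = 360 − 561 = -$201.
By producing, the firm covers all variable cost plus $256 of fixed cost; shutting down would lose the full $457.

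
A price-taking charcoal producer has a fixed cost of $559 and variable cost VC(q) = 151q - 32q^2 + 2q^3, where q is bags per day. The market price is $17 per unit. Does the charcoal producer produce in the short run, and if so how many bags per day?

From TC, MC = TC'(q) = 151 - 64q + 6q^2 and AVC = VC/q = 151 - 32q + 2q^2.
AVC hits its minimum where MC = AVC, at q = 8, giving min AVC = 151 - 32·8 + 2·8^2 = $23.
With P < min AVC ($17 < $23), every unit sold adds to the loss.
Shutting down limits the loss to fixed cost, $559.

Shut down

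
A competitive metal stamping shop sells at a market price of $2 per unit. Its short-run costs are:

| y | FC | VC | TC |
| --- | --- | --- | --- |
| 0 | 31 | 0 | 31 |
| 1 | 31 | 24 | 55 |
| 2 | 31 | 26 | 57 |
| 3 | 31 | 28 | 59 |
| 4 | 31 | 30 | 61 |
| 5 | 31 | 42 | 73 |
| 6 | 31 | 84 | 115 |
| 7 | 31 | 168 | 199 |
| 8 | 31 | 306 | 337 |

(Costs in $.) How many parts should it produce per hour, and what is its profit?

y = 0 (shut down); profit = -$31

Profit at each row (π = 2y − TC): y=0: -31; y=1: -53; y=2: -53; y=3: -53; y=4: -53; y=5: -63; y=6: -103; y=7: -185; y=8: -321.
Profit is highest at y = 0. Equivalently, the lowest AVC in the table is 30/4 ≈ $7.50 at y = 4, and P = $2 falls below it — price never covers variable cost, so the firm shuts down and loses only its fixed cost.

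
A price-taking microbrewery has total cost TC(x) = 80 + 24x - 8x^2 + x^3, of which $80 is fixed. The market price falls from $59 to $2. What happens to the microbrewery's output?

Output falls from 7 to 0 (the firm shuts down)

AVC = 24 - 8x + x^2, minimized at x = 4 where min AVC = $8. MC = 24 - 16x + 3x^2.
With P = $59 above the shutdown price, P = MC gives x = 7.
At P = $2 < min AVC = $8, price no longer covers variable cost at any output, so the firm shuts down: x = 0.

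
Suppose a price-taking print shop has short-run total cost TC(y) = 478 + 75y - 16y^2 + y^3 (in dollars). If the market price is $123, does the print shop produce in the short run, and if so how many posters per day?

Variable cost is VC = 75y - 16y^2 + y^3, so AVC = VC/y = 75 - 16y + y^2 and MC = dTC/dy = 75 - 32y + 3y^2.
AVC hits its minimum where MC = AVC, at y = 8, giving min AVC = 75 - 16·8 + 8^2 = $11.
Since P = $123 ≥ min AVC = $11, price covers variable cost and the firm should produce.
Solving P = MC: -48 - 32y + 3y^2 = 0 ⇒ y = -4/3 or 12. On the upward-sloping branch, y* = 12.
Check: AVC at y = 12 is $27 ≤ P, so revenue covers variable cost.
Profit = P·y − TC = 123·12 − 802 = $674.

Produce at y = 12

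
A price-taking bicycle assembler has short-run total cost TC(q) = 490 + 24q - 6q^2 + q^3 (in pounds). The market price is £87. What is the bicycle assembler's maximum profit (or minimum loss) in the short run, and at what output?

Profit = -£98 at q = 7

AVC = 24 - 6q + q^2 has its minimum £15 at q = 3; price £87 clears that bar, so the firm operates.
With MC = 24 - 12q + 3q^2, P = MC on the upward-sloping part at q* = 7.
TR = 87·7 = 609. TC = 490 + 217 = 707. Profit = 609 − 707 = -£98.
By producing, the firm covers all variable cost plus £392 of fixed cost; shutting down would lose the full £490.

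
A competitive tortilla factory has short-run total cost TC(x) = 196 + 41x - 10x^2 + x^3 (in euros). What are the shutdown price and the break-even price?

Shutdown price = €16; break-even price = €48

Shutdown price = min AVC. AVC = 41 - 10x + x^2, with vertex at x = 5 and minimum €16.
ATC = 196/x + 41 - 10x + x^2. Setting dATC/dx = −196/x^2 − 10 + 2x = 0 gives x = 7 (since 2·7^3 − 10·7^2 = 196).
min ATC = 196/7 + 41 − 10·7 + 7^2 = €48. That is the break-even price.
For €16 ≤ P < €48 the firm produces at a loss; below €16 it shuts down.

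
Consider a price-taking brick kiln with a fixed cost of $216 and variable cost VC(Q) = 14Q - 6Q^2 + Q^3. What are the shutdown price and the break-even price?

Shutdown price = min AVC. AVC = 14 - 6Q + Q^2, with vertex at Q = 3 and minimum $5.
ATC = 216/Q + 14 - 6Q + Q^2. Setting dATC/dQ = −216/Q^2 − 6 + 2Q = 0 gives Q = 6 (since 2·6^3 − 6·6^2 = 216).
min ATC = 216/6 + 14 − 6·6 + 6^2 = $50. That is the break-even price.
For $5 ≤ P < $50 the firm produces at a loss; below $5 it shuts down.

Shutdown price = $5; break-even price = $50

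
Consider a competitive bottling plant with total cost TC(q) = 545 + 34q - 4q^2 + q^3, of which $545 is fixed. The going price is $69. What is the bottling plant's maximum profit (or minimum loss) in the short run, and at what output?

Profit = -$395 at q = 5

AVC = 34 - 4q + q^2; min AVC = $30 at q = 2. Since P = $69 ≥ min AVC, the firm produces.
With MC = 34 - 8q + 3q^2, P = MC on the upward-sloping part at q* = 5.
TR = 69·5 = 345. TC = 545 + 195 = 740. Profit = 345 − 740 = -$395.
That loss of $395 beats the $545 the firm would lose by shutting down; producing recovers $150 of fixed cost.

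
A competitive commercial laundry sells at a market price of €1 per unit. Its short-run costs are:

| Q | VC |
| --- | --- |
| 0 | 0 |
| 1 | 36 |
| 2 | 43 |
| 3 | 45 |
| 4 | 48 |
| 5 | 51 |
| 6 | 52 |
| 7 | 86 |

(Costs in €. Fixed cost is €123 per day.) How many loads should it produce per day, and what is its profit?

Compute π = P·Q − TC at each output: Q=0: -123; Q=1: -158; Q=2: -164; Q=3: -165; Q=4: -167; Q=5: -169; Q=6: -169; Q=7: -202.
Profit is highest at Q = 0. Equivalently, the lowest AVC in the table is 52/6 ≈ €8.67 at Q = 6, and P = €1 falls below it — price never covers variable cost, so the firm shuts down and loses only its fixed cost.

Q = 0 (shut down); profit = -€123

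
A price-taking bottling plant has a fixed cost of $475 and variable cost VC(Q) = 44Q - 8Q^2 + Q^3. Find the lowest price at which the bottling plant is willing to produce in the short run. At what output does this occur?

$28 per unit, at Q = 4

Short-run supply begins at min AVC. From VC = 44Q - 8Q^2 + Q^3, AVC = 44 - 8Q + Q^2.
dAVC/dQ = -8 + 2Q = 0 gives Q = 4. min AVC = 44 - 8·4 + 4^2 = 28.
So the shutdown price is $28.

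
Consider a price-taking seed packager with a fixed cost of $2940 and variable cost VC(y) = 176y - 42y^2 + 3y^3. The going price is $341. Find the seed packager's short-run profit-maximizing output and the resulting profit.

AVC = 176 - 42y + 3y^2; min AVC = $29 at y = 7. Since P = $341 ≥ min AVC, the firm produces.
MC = 176 - 84y + 9y^2. Setting P = MC and taking the root on the rising branch gives y* = 11.
TR = 341·11 = 3751. TC = 2940 + 847 = 3787. Profit = 3751 − 3787 = -$36.
That loss of $36 beats the $2940 the firm would lose by shutting down; producing recovers $2904 of fixed cost.

Profit = -$36 at y = 11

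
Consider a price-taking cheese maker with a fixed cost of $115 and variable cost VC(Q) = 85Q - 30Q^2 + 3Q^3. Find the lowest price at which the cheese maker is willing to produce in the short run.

The firm shuts down when price falls below the minimum of average variable cost. AVC = VC/Q = 85 - 30Q + 3Q^2.
dAVC/dQ = -30 + 6Q = 0 gives Q = 5. min AVC = 85 - 30·5 + 3·5^2 = 10.
The firm shuts down for any P below $10.

$10 per unit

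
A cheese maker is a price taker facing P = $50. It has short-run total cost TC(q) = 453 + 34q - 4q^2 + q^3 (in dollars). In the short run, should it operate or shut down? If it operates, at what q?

Produce at q = 4

Variable cost is VC = 34q - 4q^2 + q^3, so AVC = VC/q = 34 - 4q + q^2 and MC = dTC/dq = 34 - 8q + 3q^2.
AVC hits its minimum where MC = AVC, at q = 2, giving min AVC = 34 - 4·2 + 2^2 = $30.
P = $50 exceeds min AVC = $30, so the firm stays open.
Set P = MC: 50 = 34 - 8q + 3q^2 → -16 - 8q + 3q^2 = 0. The roots are q = -4/3 and q = 4; the profit-maximizing output is on the rising part of MC, so q* = 4.
Check: AVC at q = 4 is $34 ≤ P, so revenue covers variable cost.
Profit = P·q − TC = 50·4 − 589 = -$389, a loss, but smaller than the $453 fixed cost the firm would lose by shutting down.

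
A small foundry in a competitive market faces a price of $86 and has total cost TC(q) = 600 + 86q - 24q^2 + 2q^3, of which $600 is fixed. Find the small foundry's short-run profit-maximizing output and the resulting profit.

Profit = -$88 at q = 8

AVC = 86 - 24q + 2q^2 has its minimum $14 at q = 6; price $86 clears that bar, so the firm operates.
MC = 86 - 48q + 6q^2. Setting P = MC and taking the root on the rising branch gives q* = 8.
TR = 86·8 = 688. TC = 600 + 176 = 776. Profit = 688 − 776 = -$88.
By producing, the firm covers all variable cost plus $512 of fixed cost; shutting down would lose the full $600.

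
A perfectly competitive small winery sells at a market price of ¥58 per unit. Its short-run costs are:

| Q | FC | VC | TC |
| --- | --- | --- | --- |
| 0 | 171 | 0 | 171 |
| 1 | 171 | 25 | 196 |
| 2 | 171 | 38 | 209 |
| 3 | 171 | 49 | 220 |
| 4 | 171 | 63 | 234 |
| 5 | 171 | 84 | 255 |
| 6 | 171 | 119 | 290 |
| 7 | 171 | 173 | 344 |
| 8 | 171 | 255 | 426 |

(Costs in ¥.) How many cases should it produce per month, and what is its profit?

Profit at each row (π = 58Q − TC): Q=0: -171; Q=1: -138; Q=2: -93; Q=3: -46; Q=4: -2; Q=5: 35; Q=6: 58; Q=7: 62; Q=8: 38.
Profit is maximized at Q = 7. AVC there is 173/7 = ¥24.71 ≤ P, so producing beats shutting down (which would give -¥171).

Q = 7; profit = ¥62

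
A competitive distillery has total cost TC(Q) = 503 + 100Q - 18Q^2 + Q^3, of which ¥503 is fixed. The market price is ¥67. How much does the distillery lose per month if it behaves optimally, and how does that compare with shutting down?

Profit = -¥19 at Q = 11

AVC = 100 - 18Q + Q^2; min AVC = ¥19 at Q = 9. Since P = ¥67 ≥ min AVC, the firm produces.
With MC = 100 - 36Q + 3Q^2, P = MC on the upward-sloping part at Q* = 11.
TR = 67·11 = 737. TC = 503 + 253 = 756. Profit = 737 − 756 = -¥19.
That loss of ¥19 beats the ¥503 the firm would lose by shutting down; producing recovers ¥484 of fixed cost.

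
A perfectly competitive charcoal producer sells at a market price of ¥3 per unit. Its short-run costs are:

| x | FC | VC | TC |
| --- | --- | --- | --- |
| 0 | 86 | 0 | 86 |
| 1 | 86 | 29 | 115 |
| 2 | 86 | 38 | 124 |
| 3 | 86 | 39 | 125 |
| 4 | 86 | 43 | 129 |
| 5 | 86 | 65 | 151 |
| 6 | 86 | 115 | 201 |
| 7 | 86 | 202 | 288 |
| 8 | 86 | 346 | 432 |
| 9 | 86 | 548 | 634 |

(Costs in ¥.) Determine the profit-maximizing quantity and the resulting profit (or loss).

Profit at each row (π = 3x − TC): x=0: -86; x=1: -112; x=2: -118; x=3: -116; x=4: -117; x=5: -136; x=6: -183; x=7: -267; x=8: -408; x=9: -607.
Profit is highest at x = 0. Equivalently, the lowest AVC in the table is 43/4 ≈ ¥10.75 at x = 4, and P = ¥3 falls below it — price never covers variable cost, so the firm shuts down and loses only its fixed cost.

x = 0 (shut down); profit = -¥86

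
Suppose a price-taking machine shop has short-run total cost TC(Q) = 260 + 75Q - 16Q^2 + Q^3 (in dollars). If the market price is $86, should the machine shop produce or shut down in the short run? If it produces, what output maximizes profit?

Strip out fixed cost: VC = 75Q - 16Q^2 + Q^3. Then AVC = 75 - 16Q + Q^2 and MC = 75 - 32Q + 3Q^2.
AVC is minimized where dAVC/dQ = -16 + 2Q = 0, at Q = 8; min AVC = 75 - 16·8 + 8^2 = $11.
Since P = $86 ≥ min AVC = $11, price covers variable cost and the firm should produce.
P = MC gives -11 - 32Q + 3Q^2 = 0, with roots -1/3 and 11. Take the larger (rising MC): Q* = 11.
Check: AVC at Q = 11 is $20 ≤ P, so revenue covers variable cost.
Profit = P·Q − TC = 86·11 − 480 = $466.

Produce at Q = 11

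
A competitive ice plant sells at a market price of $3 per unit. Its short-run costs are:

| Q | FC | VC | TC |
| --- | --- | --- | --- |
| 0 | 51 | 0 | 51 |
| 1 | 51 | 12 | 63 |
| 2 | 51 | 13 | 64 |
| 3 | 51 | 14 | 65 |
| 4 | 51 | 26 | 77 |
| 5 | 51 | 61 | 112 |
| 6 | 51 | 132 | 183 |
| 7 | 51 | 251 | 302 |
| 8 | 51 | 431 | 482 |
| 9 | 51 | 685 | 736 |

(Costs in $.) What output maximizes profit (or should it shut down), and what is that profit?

Q = 0 (shut down); profit = -$51

Tabulate TR − TC: Q=0: -51; Q=1: -60; Q=2: -58; Q=3: -56; Q=4: -65; Q=5: -97; Q=6: -165; Q=7: -281; Q=8: -458; Q=9: -709.
Profit is highest at Q = 0. Equivalently, the lowest AVC in the table is 14/3 ≈ $4.67 at Q = 3, and P = $3 falls below it — price never covers variable cost, so the firm shuts down and loses only its fixed cost.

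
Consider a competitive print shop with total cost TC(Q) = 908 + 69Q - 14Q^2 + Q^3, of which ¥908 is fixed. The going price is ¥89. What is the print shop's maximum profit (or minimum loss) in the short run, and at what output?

Profit = -¥308 at Q = 10

AVC = 69 - 14Q + Q^2 has its minimum ¥20 at Q = 7; price ¥89 clears that bar, so the firm operates.
MC = 69 - 28Q + 3Q^2. Setting P = MC and taking the root on the rising branch gives Q* = 10.
TR = 89·10 = 890. TC = 908 + 290 = 1198. Profit = 890 − 1198 = -¥308.
By producing, the firm covers all variable cost plus ¥600 of fixed cost; shutting down would lose the full ¥908.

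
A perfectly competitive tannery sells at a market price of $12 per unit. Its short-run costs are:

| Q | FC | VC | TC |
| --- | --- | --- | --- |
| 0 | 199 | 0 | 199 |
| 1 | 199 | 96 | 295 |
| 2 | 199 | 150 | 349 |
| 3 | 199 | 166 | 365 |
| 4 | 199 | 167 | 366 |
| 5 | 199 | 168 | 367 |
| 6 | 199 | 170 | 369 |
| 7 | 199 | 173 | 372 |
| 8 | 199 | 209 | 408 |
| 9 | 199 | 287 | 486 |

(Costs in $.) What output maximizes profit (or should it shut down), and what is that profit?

Profit at each row (π = 12Q − TC): Q=0: -199; Q=1: -283; Q=2: -325; Q=3: -329; Q=4: -318; Q=5: -307; Q=6: -297; Q=7: -288; Q=8: -312; Q=9: -378.
Profit is highest at Q = 0. Equivalently, the lowest AVC in the table is 173/7 ≈ $24.71 at Q = 7, and P = $12 falls below it — price never covers variable cost, so the firm shuts down and loses only its fixed cost.

Q = 0 (shut down); profit = -$199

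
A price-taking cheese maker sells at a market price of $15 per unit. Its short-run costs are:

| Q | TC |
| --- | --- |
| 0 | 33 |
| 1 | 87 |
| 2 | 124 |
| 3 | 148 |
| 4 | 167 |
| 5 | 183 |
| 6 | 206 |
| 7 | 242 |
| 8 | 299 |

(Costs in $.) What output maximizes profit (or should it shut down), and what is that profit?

Q = 0 (shut down); profit = -$33

Tabulate TR − TC: Q=0: -33; Q=1: -72; Q=2: -94; Q=3: -103; Q=4: -107; Q=5: -108; Q=6: -116; Q=7: -137; Q=8: -179.
Profit is highest at Q = 0. Equivalently, the lowest AVC in the table is 173/6 ≈ $28.83 at Q = 6, and P = $15 falls below it — price never covers variable cost, so the firm shuts down and loses only its fixed cost.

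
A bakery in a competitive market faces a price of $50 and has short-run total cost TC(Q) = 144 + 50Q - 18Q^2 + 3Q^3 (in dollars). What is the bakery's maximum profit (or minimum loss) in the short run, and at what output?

AVC = 50 - 18Q + 3Q^2 has its minimum $23 at Q = 3; price $50 clears that bar, so the firm operates.
MC = 50 - 36Q + 9Q^2. Setting P = MC and taking the root on the rising branch gives Q* = 4.
TR = 50·4 = 200. TC = 144 + 104 = 248. Profit = 200 − 248 = -$48.
Shutting down would mean losing the fixed cost of $144, so operating at a loss of $48 is better by $96.

Profit = -$48 at Q = 4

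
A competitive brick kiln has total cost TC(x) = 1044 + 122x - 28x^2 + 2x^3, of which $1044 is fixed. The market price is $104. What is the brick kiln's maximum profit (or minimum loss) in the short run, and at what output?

AVC = 122 - 28x + 2x^2; min AVC = $24 at x = 7. Since P = $104 ≥ min AVC, the firm produces.
With MC = 122 - 56x + 6x^2, P = MC on the upward-sloping part at x* = 9.
TR = 104·9 = 936. TC = 1044 + 288 = 1332. Profit = 936 − 1332 = -$396.
Shutting down would mean losing the fixed cost of $1044, so operating at a loss of $396 is better by $648.

Profit = -$396 at x = 9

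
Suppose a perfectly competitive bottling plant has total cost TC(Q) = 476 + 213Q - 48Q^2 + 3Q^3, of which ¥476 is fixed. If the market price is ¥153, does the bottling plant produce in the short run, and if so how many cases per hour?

Strip out fixed cost: VC = 213Q - 48Q^2 + 3Q^3. Then AVC = 213 - 48Q + 3Q^2 and MC = 213 - 96Q + 9Q^2.
AVC hits its minimum where MC = AVC, at Q = 8, giving min AVC = 213 - 48·8 + 3·8^2 = ¥21.
Because ¥153 ≥ ¥21, revenue can cover variable cost; the firm operates.
P = MC gives 60 - 96Q + 9Q^2 = 0, with roots 2/3 and 10. Take the larger (rising MC): Q* = 10.
Check: AVC at Q = 10 is ¥33 ≤ P, so revenue covers variable cost.
Profit = P·Q − TC = 153·10 − 806 = ¥724.

Produce at Q = 10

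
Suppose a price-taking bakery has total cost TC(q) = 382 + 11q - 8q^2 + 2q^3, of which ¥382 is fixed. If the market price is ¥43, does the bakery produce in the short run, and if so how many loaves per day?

Strip out fixed cost: VC = 11q - 8q^2 + 2q^3. Then AVC = 11 - 8q + 2q^2 and MC = 11 - 16q + 6q^2.
The AVC parabola has its vertex at q = 8/4 = 2, where AVC = 11 - 8·2 + 2·2^2 = ¥3.
P = ¥43 exceeds min AVC = ¥3, so the firm stays open.
Solving P = MC: -32 - 16q + 6q^2 = 0 ⇒ q = -4/3 or 4. On the upward-sloping branch, q* = 4.
Check: AVC at q = 4 is ¥11 ≤ P, so revenue covers variable cost.
Profit = P·q − TC = 43·4 − 426 = -¥254, a loss, but smaller than the ¥382 fixed cost the firm would lose by shutting down.

Produce at q = 4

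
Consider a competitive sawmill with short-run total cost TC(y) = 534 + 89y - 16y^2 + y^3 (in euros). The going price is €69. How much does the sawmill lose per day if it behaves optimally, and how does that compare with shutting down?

Profit = -€134 at y = 10

AVC = 89 - 16y + y^2; min AVC = €25 at y = 8. Since P = €69 ≥ min AVC, the firm produces.
With MC = 89 - 32y + 3y^2, P = MC on the upward-sloping part at y* = 10.
TR = 69·10 = 690. TC = 534 + 290 = 824. Profit = 690 − 824 = -€134.
That loss of €134 beats the €534 the firm would lose by shutting down; producing recovers €400 of fixed cost.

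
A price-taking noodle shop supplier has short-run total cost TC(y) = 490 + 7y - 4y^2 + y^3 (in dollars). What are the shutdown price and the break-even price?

Shutdown price = $3; break-even price = $98

Shutdown price = min AVC. AVC = 7 - 4y + y^2, with vertex at y = 2 and minimum $3.
ATC = 490/y + 7 - 4y + y^2. Setting dATC/dy = −490/y^2 − 4 + 2y = 0 gives y = 7 (since 2·7^3 − 4·7^2 = 490).
min ATC = 490/7 + 7 − 4·7 + 7^2 = $98. That is the break-even price.
For $3 ≤ P < $98 the firm produces at a loss; below $3 it shuts down.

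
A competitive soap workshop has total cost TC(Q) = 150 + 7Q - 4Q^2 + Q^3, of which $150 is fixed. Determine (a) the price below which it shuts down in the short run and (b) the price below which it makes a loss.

Shutdown price = min AVC. AVC = 7 - 4Q + Q^2, with vertex at Q = 2 and minimum $3.
ATC = 150/Q + 7 - 4Q + Q^2. Setting dATC/dQ = −150/Q^2 − 4 + 2Q = 0 gives Q = 5 (since 2·5^3 − 4·5^2 = 150).
min ATC = 150/5 + 7 − 4·5 + 5^2 = $42. That is the break-even price.
For $3 ≤ P < $42 the firm produces at a loss; below $3 it shuts down.

Shutdown price = $3; break-even price = $42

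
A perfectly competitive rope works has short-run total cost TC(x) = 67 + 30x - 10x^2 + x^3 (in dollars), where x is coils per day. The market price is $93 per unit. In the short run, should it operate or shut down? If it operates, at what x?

Strip out fixed cost: VC = 30x - 10x^2 + x^3. Then AVC = 30 - 10x + x^2 and MC = 30 - 20x + 3x^2.
AVC is minimized where dAVC/dx = -10 + 2x = 0, at x = 5; min AVC = 30 - 10·5 + 5^2 = $5.
P = $93 exceeds min AVC = $5, so the firm stays open.
Solving P = MC: -63 - 20x + 3x^2 = 0 ⇒ x = -7/3 or 9. On the upward-sloping branch, x* = 9.
Check: AVC at x = 9 is $21 ≤ P, so revenue covers variable cost.
Profit = P·x − TC = 93·9 − 256 = $581.

Produce at x = 9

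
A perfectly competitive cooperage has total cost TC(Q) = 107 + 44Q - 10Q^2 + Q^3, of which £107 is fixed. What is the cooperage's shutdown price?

£19 per unit

The firm shuts down when price falls below the minimum of average variable cost. AVC = VC/Q = 44 - 10Q + Q^2.
At the minimum of AVC, MC = AVC. MC = 44 - 20Q + 3Q^2; setting MC = AVC gives 2Q^2 - 10Q = 0, so Q = 5. min AVC = 19.
So the shutdown price is £19.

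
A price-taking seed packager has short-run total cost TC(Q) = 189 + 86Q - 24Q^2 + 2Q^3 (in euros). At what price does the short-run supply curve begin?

The shutdown price is the minimum of AVC. VC = 86Q - 24Q^2 + 2Q^3, so AVC = 86 - 24Q + 2Q^2.
dAVC/dQ = -24 + 4Q = 0 gives Q = 6. min AVC = 86 - 24·6 + 2·6^2 = 14.
For P < €14 the firm produces nothing.

€14 per unit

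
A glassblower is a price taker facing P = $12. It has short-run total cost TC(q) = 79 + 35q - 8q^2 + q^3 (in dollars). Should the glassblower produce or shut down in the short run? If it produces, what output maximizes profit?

Shut down

From TC, MC = TC'(q) = 35 - 16q + 3q^2 and AVC = VC/q = 35 - 8q + q^2.
AVC is minimized where dAVC/dq = -8 + 2q = 0, at q = 4; min AVC = 35 - 8·4 + 4^2 = $19.
P = $12 lies below min AVC = $19; no output level covers variable cost.
Shutting down limits the loss to fixed cost, $79.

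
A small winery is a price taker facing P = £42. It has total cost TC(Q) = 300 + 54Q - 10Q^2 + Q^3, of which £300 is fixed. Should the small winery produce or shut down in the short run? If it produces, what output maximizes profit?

Produce at Q = 6

From TC, MC = TC'(Q) = 54 - 20Q + 3Q^2 and AVC = VC/Q = 54 - 10Q + Q^2.
The AVC parabola has its vertex at Q = 10/2 = 5, where AVC = 54 - 10·5 + 5^2 = £29.
Because £42 ≥ £29, revenue can cover variable cost; the firm operates.
P = MC gives 12 - 20Q + 3Q^2 = 0, with roots 2/3 and 6. Take the larger (rising MC): Q* = 6.
Check: AVC at Q = 6 is £30 ≤ P, so revenue covers variable cost.
Profit = P·Q − TC = 42·6 − 480 = -£228, a loss, but smaller than the £300 fixed cost the firm would lose by shutting down.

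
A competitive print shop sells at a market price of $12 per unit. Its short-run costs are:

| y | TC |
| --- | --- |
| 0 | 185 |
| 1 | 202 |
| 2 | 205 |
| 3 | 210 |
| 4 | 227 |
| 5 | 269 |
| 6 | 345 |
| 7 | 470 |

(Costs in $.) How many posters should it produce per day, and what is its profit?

y = 3; profit = -$174

Profit at each row (π = 12y − TC): y=0: -185; y=1: -190; y=2: -181; y=3: -174; y=4: -179; y=5: -209; y=6: -273; y=7: -386.
Profit is maximized at y = 3. AVC there is 25/3 = $8.33 ≤ P, so producing beats shutting down (which would give -$185).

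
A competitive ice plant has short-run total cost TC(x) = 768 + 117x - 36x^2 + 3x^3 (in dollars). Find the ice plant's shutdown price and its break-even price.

Shutdown price = $9; break-even price = $117

AVC = 117 - 36x + 3x^2; minimized at x = 6, giving min AVC = $9. That is the shutdown price.
ATC = 768/x + 117 - 36x + 3x^2. Setting dATC/dx = −768/x^2 − 36 + 6x = 0 gives x = 8 (since 6·8^3 − 36·8^2 = 768).
min ATC = 768/8 + 117 − 36·8 + 3·8^2 = $117. That is the break-even price.
For $9 ≤ P < $117 the firm produces at a loss; below $9 it shuts down.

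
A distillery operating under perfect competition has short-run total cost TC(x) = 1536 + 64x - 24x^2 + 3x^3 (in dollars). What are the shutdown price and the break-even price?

Shutdown price = min AVC. AVC = 64 - 24x + 3x^2, with vertex at x = 4 and minimum $16.
ATC = 1536/x + 64 - 24x + 3x^2. Setting dATC/dx = −1536/x^2 − 24 + 6x = 0 gives x = 8 (since 6·8^3 − 24·8^2 = 1536).
min ATC = 1536/8 + 64 − 24·8 + 3·8^2 = $256. That is the break-even price.
Between these two prices the firm operates at a loss; above $256 it earns a profit.

Shutdown price = $16; break-even price = $256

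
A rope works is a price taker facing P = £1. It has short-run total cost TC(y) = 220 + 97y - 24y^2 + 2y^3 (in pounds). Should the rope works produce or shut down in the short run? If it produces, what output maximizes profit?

Shut down

Variable cost is VC = 97y - 24y^2 + 2y^3, so AVC = VC/y = 97 - 24y + 2y^2 and MC = dTC/dy = 97 - 48y + 6y^2.
The AVC parabola has its vertex at y = 24/4 = 6, where AVC = 97 - 24·6 + 2·6^2 = £25.
Since P = £1 < min AVC = £25, price fails to cover variable cost at any output.
Shutting down limits the loss to fixed cost, £220.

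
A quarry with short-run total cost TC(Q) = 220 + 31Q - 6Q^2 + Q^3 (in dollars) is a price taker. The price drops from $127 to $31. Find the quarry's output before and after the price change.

Output falls from 8 to 4

MC = 31 - 12Q + 3Q^2; the shutdown threshold is min AVC = $22 (at Q = 3).
With P = $127 above the shutdown price, P = MC gives Q = 8.
At P = $31 ≥ min AVC, set P = MC: Q = 4. The firm stays open but cuts output.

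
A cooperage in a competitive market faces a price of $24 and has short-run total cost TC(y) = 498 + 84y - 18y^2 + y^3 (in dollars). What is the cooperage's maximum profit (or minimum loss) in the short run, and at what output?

Profit = -$298 at y = 10

AVC = 84 - 18y + y^2; min AVC = $3 at y = 9. Since P = $24 ≥ min AVC, the firm produces.
MC = 84 - 36y + 3y^2. Setting P = MC and taking the root on the rising branch gives y* = 10.
TR = 24·10 = 240. TC = 498 + 40 = 538. Profit = 240 − 538 = -$298.
By producing, the firm covers all variable cost plus $200 of fixed cost; shutting down would lose the full $498.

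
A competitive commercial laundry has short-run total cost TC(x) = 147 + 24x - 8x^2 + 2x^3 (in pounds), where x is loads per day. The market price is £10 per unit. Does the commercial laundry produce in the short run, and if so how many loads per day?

Shut down

Strip out fixed cost: VC = 24x - 8x^2 + 2x^3. Then AVC = 24 - 8x + 2x^2 and MC = 24 - 16x + 6x^2.
AVC hits its minimum where MC = AVC, at x = 2, giving min AVC = 24 - 8·2 + 2·2^2 = £16.
Since P = £10 < min AVC = £16, price fails to cover variable cost at any output.
Best response: produce nothing and absorb the £147 fixed cost.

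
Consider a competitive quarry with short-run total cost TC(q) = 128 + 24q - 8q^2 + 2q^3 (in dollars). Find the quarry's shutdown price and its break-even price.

Shutdown price = $16; break-even price = $56

Shutdown price = min AVC. AVC = 24 - 8q + 2q^2, with vertex at q = 2 and minimum $16.
ATC = 128/q + 24 - 8q + 2q^2. Setting dATC/dq = −128/q^2 − 8 + 4q = 0 gives q = 4 (since 4·4^3 − 8·4^2 = 128).
min ATC = 128/4 + 24 − 8·4 + 2·4^2 = $56. That is the break-even price.
For $16 ≤ P < $56 the firm produces at a loss; below $16 it shuts down.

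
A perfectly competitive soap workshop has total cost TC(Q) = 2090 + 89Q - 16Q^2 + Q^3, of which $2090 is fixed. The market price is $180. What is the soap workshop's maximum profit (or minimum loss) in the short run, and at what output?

Profit = -$400 at Q = 13

AVC = 89 - 16Q + Q^2 has its minimum $25 at Q = 8; price $180 clears that bar, so the firm operates.
With MC = 89 - 32Q + 3Q^2, P = MC on the upward-sloping part at Q* = 13.
TR = 180·13 = 2340. TC = 2090 + 650 = 2740. Profit = 2340 − 2740 = -$400.
That loss of $400 beats the $2090 the firm would lose by shutting down; producing recovers $1690 of fixed cost.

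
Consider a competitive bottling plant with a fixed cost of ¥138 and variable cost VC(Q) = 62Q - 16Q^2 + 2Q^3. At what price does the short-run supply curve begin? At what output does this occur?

¥30 per unit, at Q = 4

Short-run supply begins at min AVC. From VC = 62Q - 16Q^2 + 2Q^3, AVC = 62 - 16Q + 2Q^2.
dAVC/dQ = -16 + 4Q = 0 gives Q = 4. min AVC = 62 - 16·4 + 2·4^2 = 30.
So the shutdown price is ¥30.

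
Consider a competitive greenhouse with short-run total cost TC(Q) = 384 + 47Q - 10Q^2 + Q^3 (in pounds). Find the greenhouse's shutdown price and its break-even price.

AVC = 47 - 10Q + Q^2; minimized at Q = 5, giving min AVC = £22. That is the shutdown price.
ATC = 384/Q + 47 - 10Q + Q^2. Setting dATC/dQ = −384/Q^2 − 10 + 2Q = 0 gives Q = 8 (since 2·8^3 − 10·8^2 = 384).
min ATC = 384/8 + 47 − 10·8 + 8^2 = £79. That is the break-even price.
For £22 ≤ P < £79 the firm produces at a loss; below £22 it shuts down.

Shutdown price = £22; break-even price = £79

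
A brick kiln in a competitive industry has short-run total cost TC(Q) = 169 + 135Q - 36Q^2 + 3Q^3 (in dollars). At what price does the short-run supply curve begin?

The firm shuts down when price falls below the minimum of average variable cost. AVC = VC/Q = 135 - 36Q + 3Q^2.
dAVC/dQ = -36 + 6Q = 0 gives Q = 6. min AVC = 135 - 36·6 + 3·6^2 = 27.
The firm shuts down for any P below $27.

$27 per unit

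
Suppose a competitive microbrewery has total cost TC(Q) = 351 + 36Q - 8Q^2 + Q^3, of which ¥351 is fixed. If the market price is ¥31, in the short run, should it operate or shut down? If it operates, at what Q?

Variable cost is VC = 36Q - 8Q^2 + Q^3, so AVC = VC/Q = 36 - 8Q + Q^2 and MC = dTC/dQ = 36 - 16Q + 3Q^2.
AVC hits its minimum where MC = AVC, at Q = 4, giving min AVC = 36 - 8·4 + 4^2 = ¥20.
Because ¥31 ≥ ¥20, revenue can cover variable cost; the firm operates.
Set P = MC: 31 = 36 - 16Q + 3Q^2 → 5 - 16Q + 3Q^2 = 0. The roots are Q = 1/3 and Q = 5; the profit-maximizing output is on the rising part of MC, so Q* = 5.
Check: AVC at Q = 5 is ¥21 ≤ P, so revenue covers variable cost.
Profit = P·Q − TC = 31·5 − 456 = -¥301, a loss, but smaller than the ¥351 fixed cost the firm would lose by shutting down.

Produce at Q = 5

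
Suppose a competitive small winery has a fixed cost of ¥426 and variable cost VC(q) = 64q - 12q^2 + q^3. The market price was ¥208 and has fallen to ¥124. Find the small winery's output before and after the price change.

Output falls from 12 to 10

AVC = 64 - 12q + q^2, minimized at q = 6 where min AVC = ¥28. MC = 64 - 24q + 3q^2.
At P = ¥208 ≥ min AVC, set P = MC on the rising branch: q = 12.
At P = ¥124 ≥ min AVC, set P = MC: q = 10. The firm stays open but cuts output.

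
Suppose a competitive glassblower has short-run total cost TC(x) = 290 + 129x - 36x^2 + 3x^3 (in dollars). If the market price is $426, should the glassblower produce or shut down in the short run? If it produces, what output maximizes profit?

Strip out fixed cost: VC = 129x - 36x^2 + 3x^3. Then AVC = 129 - 36x + 3x^2 and MC = 129 - 72x + 9x^2.
AVC hits its minimum where MC = AVC, at x = 6, giving min AVC = 129 - 36·6 + 3·6^2 = $21.
Because $426 ≥ $21, revenue can cover variable cost; the firm operates.
P = MC gives -297 - 72x + 9x^2 = 0, with roots -3 and 11. Take the larger (rising MC): x* = 11.
Check: AVC at x = 11 is $96 ≤ P, so revenue covers variable cost.
Profit = P·x − TC = 426·11 − 1346 = $3340.

Produce at x = 11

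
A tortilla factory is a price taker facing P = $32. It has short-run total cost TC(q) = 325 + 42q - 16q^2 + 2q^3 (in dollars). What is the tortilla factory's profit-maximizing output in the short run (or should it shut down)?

Variable cost is VC = 42q - 16q^2 + 2q^3, so AVC = VC/q = 42 - 16q + 2q^2 and MC = dTC/dq = 42 - 32q + 6q^2.
AVC is minimized where dAVC/dq = -16 + 4q = 0, at q = 4; min AVC = 42 - 16·4 + 2·4^2 = $10.
Because $32 ≥ $10, revenue can cover variable cost; the firm operates.
P = MC gives 10 - 32q + 6q^2 = 0, with roots 1/3 and 5. Take the larger (rising MC): q* = 5.
Check: AVC at q = 5 is $12 ≤ P, so revenue covers variable cost.
Profit = P·q − TC = 32·5 − 385 = -$225, a loss, but smaller than the $325 fixed cost the firm would lose by shutting down.

Produce at q = 5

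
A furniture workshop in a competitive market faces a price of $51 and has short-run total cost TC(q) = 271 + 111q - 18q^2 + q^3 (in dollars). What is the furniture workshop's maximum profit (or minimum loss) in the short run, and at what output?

AVC = 111 - 18q + q^2 has its minimum $30 at q = 9; price $51 clears that bar, so the firm operates.
MC = 111 - 36q + 3q^2. Setting P = MC and taking the root on the rising branch gives q* = 10.
TR = 51·10 = 510. TC = 271 + 310 = 581. Profit = 510 − 581 = -$71.
Shutting down would mean losing the fixed cost of $271, so operating at a loss of $71 is better by $200.

Profit = -$71 at q = 10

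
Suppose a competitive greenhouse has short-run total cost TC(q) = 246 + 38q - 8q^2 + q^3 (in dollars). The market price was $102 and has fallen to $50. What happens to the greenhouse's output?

Output falls from 8 to 6

MC = 38 - 16q + 3q^2; the shutdown threshold is min AVC = $22 (at q = 4).
At P = $102 ≥ min AVC, set P = MC on the rising branch: q = 8.
At P = $50 ≥ min AVC, set P = MC: q = 6. The firm stays open but cuts output.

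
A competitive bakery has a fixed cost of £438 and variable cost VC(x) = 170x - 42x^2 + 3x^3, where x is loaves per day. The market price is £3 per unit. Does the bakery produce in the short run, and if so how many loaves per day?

From TC, MC = TC'(x) = 170 - 84x + 9x^2 and AVC = VC/x = 170 - 42x + 3x^2.
AVC is minimized where dAVC/dx = -42 + 6x = 0, at x = 7; min AVC = 170 - 42·7 + 3·7^2 = £23.
P = £3 lies below min AVC = £23; no output level covers variable cost.
Shutting down limits the loss to fixed cost, £438.

Shut down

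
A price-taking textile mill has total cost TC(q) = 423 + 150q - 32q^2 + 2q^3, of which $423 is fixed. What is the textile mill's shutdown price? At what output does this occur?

$22 per unit, at q = 8

Short-run supply begins at min AVC. From VC = 150q - 32q^2 + 2q^3, AVC = 150 - 32q + 2q^2.
dAVC/dq = -32 + 4q = 0 gives q = 8. min AVC = 150 - 32·8 + 2·8^2 = 22.
For P < $22 the firm produces nothing.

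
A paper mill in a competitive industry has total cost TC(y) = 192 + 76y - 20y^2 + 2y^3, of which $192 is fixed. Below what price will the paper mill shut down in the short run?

The firm shuts down when price falls below the minimum of average variable cost. AVC = VC/y = 76 - 20y + 2y^2.
dAVC/dy = -20 + 4y = 0 gives y = 5. min AVC = 76 - 20·5 + 2·5^2 = 26.
The firm shuts down for any P below $26.

$26 per unit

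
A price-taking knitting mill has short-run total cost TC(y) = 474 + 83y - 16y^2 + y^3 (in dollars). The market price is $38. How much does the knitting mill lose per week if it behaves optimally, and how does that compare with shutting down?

AVC = 83 - 16y + y^2 has its minimum $19 at y = 8; price $38 clears that bar, so the firm operates.
MC = 83 - 32y + 3y^2. Setting P = MC and taking the root on the rising branch gives y* = 9.
TR = 38·9 = 342. TC = 474 + 180 = 654. Profit = 342 − 654 = -$312.
That loss of $312 beats the $474 the firm would lose by shutting down; producing recovers $162 of fixed cost.

Profit = -$312 at y = 9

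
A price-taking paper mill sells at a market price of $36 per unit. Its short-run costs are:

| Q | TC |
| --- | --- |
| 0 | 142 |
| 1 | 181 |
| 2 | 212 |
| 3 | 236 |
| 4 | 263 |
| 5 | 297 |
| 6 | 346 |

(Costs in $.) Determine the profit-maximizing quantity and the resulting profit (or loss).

Q = 5; profit = -$117

Profit at each row (π = 36Q − TC): Q=0: -142; Q=1: -145; Q=2: -140; Q=3: -128; Q=4: -119; Q=5: -117; Q=6: -130.
Profit is maximized at Q = 5. AVC there is 155/5 = $31 ≤ P, so producing beats shutting down (which would give -$142).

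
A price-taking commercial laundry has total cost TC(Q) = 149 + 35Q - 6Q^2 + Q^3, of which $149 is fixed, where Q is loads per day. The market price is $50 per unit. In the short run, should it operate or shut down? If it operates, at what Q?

From TC, MC = TC'(Q) = 35 - 12Q + 3Q^2 and AVC = VC/Q = 35 - 6Q + Q^2.
The AVC parabola has its vertex at Q = 6/2 = 3, where AVC = 35 - 6·3 + 3^2 = $26.
Since P = $50 ≥ min AVC = $26, price covers variable cost and the firm should produce.
Set P = MC: 50 = 35 - 12Q + 3Q^2 → -15 - 12Q + 3Q^2 = 0. The roots are Q = -1 and Q = 5; the profit-maximizing output is on the rising part of MC, so Q* = 5.
Check: AVC at Q = 5 is $30 ≤ P, so revenue covers variable cost.
Profit = P·Q − TC = 50·5 − 299 = -$49, a loss, but smaller than the $149 fixed cost the firm would lose by shutting down.

Produce at Q = 5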